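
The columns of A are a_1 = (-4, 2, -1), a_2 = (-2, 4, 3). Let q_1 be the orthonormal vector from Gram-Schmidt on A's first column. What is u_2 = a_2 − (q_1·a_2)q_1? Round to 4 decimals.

a_1 = (-4, 2, -1); ‖a_1‖ = 4.5826, so q_1 = (-0.8729, 0.4364, -0.2182).
q_1·a_2 = (-0.8729)·(-2) + 0.4364·4 + (-0.2182)·3 = 2.8368.
u_2 = a_2 − 2.8368·q_1 = (0.4762, 2.7619, 3.6190).

u_2 = (0.4762, 2.7619, 3.6190)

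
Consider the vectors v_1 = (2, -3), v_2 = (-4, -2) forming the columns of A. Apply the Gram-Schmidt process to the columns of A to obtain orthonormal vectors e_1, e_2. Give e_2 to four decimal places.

v_1 = (2, -3); ‖v_1‖ = 3.6056, so e_1 = (0.5547, -0.8321).
e_1·v_2 = 0.5547·(-4) + (-0.8321)·(-2) = -0.5547.
u_2 = v_2 + 0.5547·e_1 = (-3.6923, -2.4615).
‖u_2‖ = 4.4376, so e_2 = (-0.8321, -0.5547).

e_2 = (-0.8321, -0.5547)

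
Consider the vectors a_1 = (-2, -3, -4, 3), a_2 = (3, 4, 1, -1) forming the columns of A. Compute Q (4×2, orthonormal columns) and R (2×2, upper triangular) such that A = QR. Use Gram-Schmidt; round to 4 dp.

a_1 = (-2, -3, -4, 3); ‖a_1‖ = 6.1644, so e_1 = (-0.3244, -0.4867, -0.6489, 0.4867).
e_1·a_2 = (-0.3244)·3 + (-0.4867)·4 + (-0.6489)·1 + 0.4867·(-1) = -4.0555.
u_2 = a_2 + 4.0555·e_1 = (1.6842, 2.0263, -1.6316, 0.9737).
‖u_2‖ = 3.2485, so e_2 = (0.5185, 0.6238, -0.5023, 0.2997).

Q = [[-0.3244, 0.5185], [-0.4867, 0.6238], [-0.6489, -0.5023], [0.4867, 0.2997]], R = [[6.1644, -4.0555], [0.0000, 3.2485]]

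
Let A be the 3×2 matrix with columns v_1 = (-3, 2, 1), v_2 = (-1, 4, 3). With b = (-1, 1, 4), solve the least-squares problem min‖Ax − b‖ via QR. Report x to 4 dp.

v_1 = (-3, 2, 1); ‖v_1‖ = 3.7417, so e_1 = (-0.8018, 0.5345, 0.2673).
e_1·v_2 = (-0.8018)·(-1) + 0.5345·4 + 0.2673·3 = 3.7417.
u_2 = v_2 − 3.7417·e_1 = (2.0000, 2.0000, 2.0000).
‖u_2‖ = 3.4641, so e_2 = (0.5774, 0.5774, 0.5774).
Qᵀb = (2.4054, 2.3094).
Back-substitute: x_2 = 2.3094/3.4641 = 0.6667.
x_1 = (2.4054 − 3.7417·0.6667)/3.7417 = -0.0238.

x = (-0.0238, 0.6667)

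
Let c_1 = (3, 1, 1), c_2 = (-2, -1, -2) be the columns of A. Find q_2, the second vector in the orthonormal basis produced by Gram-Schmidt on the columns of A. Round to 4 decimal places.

q_2 = (0.3553, -0.1421, -0.9239)

c_1 = (3, 1, 1); ‖c_1‖ = 3.3166, so q_1 = (0.9045, 0.3015, 0.3015).
q_1·c_2 = 0.9045·(-2) + 0.3015·(-1) + 0.3015·(-2) = -2.7136.
u_2 = c_2 + 2.7136·q_1 = (0.4545, -0.1818, -1.1818).
‖u_2‖ = 1.2792, so q_2 = (0.3553, -0.1421, -0.9239).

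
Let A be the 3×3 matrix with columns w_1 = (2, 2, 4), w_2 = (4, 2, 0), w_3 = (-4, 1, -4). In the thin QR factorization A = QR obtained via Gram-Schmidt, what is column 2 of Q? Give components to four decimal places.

e_2 = (0.8018, 0.2673, -0.5345)

w_1 = (2, 2, 4); ‖w_1‖ = 4.8990, so e_1 = (0.4082, 0.4082, 0.8165).
e_1·w_2 = 0.4082·4 + 0.4082·2 + 0.8165·0 = 2.4495.
u_2 = w_2 − 2.4495·e_1 = (3.0000, 1.0000, -2.0000).
‖u_2‖ = 3.7417, so e_2 = (0.8018, 0.2673, -0.5345).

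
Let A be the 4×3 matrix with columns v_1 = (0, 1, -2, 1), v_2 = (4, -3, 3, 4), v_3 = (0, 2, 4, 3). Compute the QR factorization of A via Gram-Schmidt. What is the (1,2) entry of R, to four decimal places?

r_{12} = -2.0412

v_1 = (0, 1, -2, 1); ‖v_1‖ = 2.4495, so e_1 = (0.0000, 0.4082, -0.8165, 0.4082).
r_{12} = e_1·v_2 = -2.0412.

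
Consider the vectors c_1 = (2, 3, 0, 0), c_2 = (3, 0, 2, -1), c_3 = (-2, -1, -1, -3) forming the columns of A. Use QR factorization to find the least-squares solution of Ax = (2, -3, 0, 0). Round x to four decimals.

c_1 = (2, 3, 0, 0); ‖c_1‖ = 3.6056, so e_1 = (0.5547, 0.8321, 0.0000, 0.0000).
e_1·c_2 = 0.5547·3 + 0.8321·0 + 0.0000·2 + 0.0000·(-1) = 1.6641.
u_2 = c_2 − 1.6641·e_1 = (2.0769, -1.3846, 2.0000, -1.0000).
‖u_2‖ = 3.3512, so e_2 = (0.6197, -0.4132, 0.5968, -0.2984).
e_1·c_3 = 0.5547·(-2) + 0.8321·(-1) + 0.0000·(-1) + 0.0000·(-3) = -1.9415; e_2·c_3 = 0.6197·(-2) + (-0.4132)·(-1) + 0.5968·(-1) + (-0.2984)·(-3) = -0.5279.
u_3 = c_3 + 1.9415·e_1 + 0.5279·e_2 = (-0.5959, 0.3973, -0.6849, -3.1575).
‖u_3‖ = 3.3094, so e_3 = (-0.1801, 0.1200, -0.2070, -0.9541).
Qᵀb = (-1.3868, 2.4790, -0.7202).
Back-substitute: x_3 = -0.7202/3.3094 = -0.2176.
x_2 = (2.4790 + 0.5279·(-0.2176))/3.3512 = 0.7054.
x_1 = (-1.3868 − 1.6641·0.7054 + 1.9415·(-0.2176))/3.6056 = -0.8274.

x = (-0.8274, 0.7054, -0.2176)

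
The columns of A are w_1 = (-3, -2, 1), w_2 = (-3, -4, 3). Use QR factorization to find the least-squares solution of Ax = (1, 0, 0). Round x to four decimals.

x = (-0.5526, 0.2368)

w_1 = (-3, -2, 1); ‖w_1‖ = 3.7417, so e_1 = (-0.8018, -0.5345, 0.2673).
e_1·w_2 = (-0.8018)·(-3) + (-0.5345)·(-4) + 0.2673·3 = 5.3452.
u_2 = w_2 − 5.3452·e_1 = (1.2857, -1.1429, 1.5714).
‖u_2‖ = 2.3299, so e_2 = (0.5518, -0.4905, 0.6745).
Qᵀb = (-0.8018, 0.5518).
Back-substitute: x_2 = 0.5518/2.3299 = 0.2368.
x_1 = (-0.8018 − 5.3452·0.2368)/3.7417 = -0.5526.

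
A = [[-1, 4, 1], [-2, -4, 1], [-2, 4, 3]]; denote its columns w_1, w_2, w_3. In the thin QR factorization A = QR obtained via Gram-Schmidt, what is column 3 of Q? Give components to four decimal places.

e_3 = (-0.7845, -0.1961, 0.5883)

w_1 = (-1, -2, -2); ‖w_1‖ = 3.0000, so e_1 = (-0.3333, -0.6667, -0.6667).
e_1·w_2 = (-0.3333)·4 + (-0.6667)·(-4) + (-0.6667)·4 = -1.3333.
u_2 = w_2 + 1.3333·e_1 = (3.5556, -4.8889, 3.1111).
‖u_2‖ = 6.7987, so e_2 = (0.5230, -0.7191, 0.4576).
e_1·w_3 = (-0.3333)·1 + (-0.6667)·1 + (-0.6667)·3 = -3.0000; e_2·w_3 = 0.5230·1 + (-0.7191)·1 + 0.4576·3 = 1.1767.
u_3 = w_3 + 3.0000·e_1 − 1.1767·e_2 = (-0.6154, -0.1538, 0.4615).
‖u_3‖ = 0.7845, so e_3 = (-0.7845, -0.1961, 0.5883).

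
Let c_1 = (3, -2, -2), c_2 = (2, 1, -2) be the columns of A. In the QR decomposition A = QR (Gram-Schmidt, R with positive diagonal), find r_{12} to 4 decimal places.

r_{12} = 1.9403

c_1 = (3, -2, -2); ‖c_1‖ = 4.1231, so e_1 = (0.7276, -0.4851, -0.4851).
r_{12} = e_1·c_2 = 1.9403.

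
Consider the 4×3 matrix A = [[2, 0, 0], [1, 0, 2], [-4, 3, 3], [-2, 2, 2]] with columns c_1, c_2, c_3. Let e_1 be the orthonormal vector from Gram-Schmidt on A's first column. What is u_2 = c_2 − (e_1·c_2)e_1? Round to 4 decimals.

c_1 = (2, 1, -4, -2); ‖c_1‖ = 5.0000, so e_1 = (0.4000, 0.2000, -0.8000, -0.4000).
e_1·c_2 = 0.4000·0 + 0.2000·0 + (-0.8000)·3 + (-0.4000)·2 = -3.2000.
u_2 = c_2 + 3.2000·e_1 = (1.2800, 0.6400, 0.4400, 0.7200).

u_2 = (1.2800, 0.6400, 0.4400, 0.7200)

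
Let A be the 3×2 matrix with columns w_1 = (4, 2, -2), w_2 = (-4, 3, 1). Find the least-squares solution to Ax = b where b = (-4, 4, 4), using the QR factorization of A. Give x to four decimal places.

x = (-0.0667, 1.2000)

e_1 = w_1/‖w_1‖ = (4, 2, -2)/4.8990 = (0.8165, 0.4082, -0.4082).
r_{12} = e_1·w_2 = -2.4495.
u_2 = w_2 + 2.4495·e_1 = (-2.0000, 4.0000, 0.0000).
‖u_2‖ = 4.4721, so e_2 = (-0.4472, 0.8944, 0.0000).
Qᵀb = (-3.2660, 5.3666).
Back-substitute: x_2 = 5.3666/4.4721 = 1.2000.
x_1 = (-3.2660 + 2.4495·1.2000)/4.8990 = -0.0667.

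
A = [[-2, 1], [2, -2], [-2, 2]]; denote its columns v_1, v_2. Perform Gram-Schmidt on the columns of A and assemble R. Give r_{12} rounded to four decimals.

v_1 = (-2, 2, -2); ‖v_1‖ = 3.4641, so e_1 = (-0.5774, 0.5774, -0.5774).
r_{12} = e_1·v_2 = -2.8868.

r_{12} = -2.8868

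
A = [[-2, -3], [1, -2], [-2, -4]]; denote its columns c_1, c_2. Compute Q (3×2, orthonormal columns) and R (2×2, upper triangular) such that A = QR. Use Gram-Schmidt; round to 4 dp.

c_1 = (-2, 1, -2); ‖c_1‖ = 3.0000, so e_1 = (-0.6667, 0.3333, -0.6667).
e_1·c_2 = (-0.6667)·(-3) + 0.3333·(-2) + (-0.6667)·(-4) = 4.0000.
u_2 = c_2 − 4.0000·e_1 = (-0.3333, -3.3333, -1.3333).
‖u_2‖ = 3.6056, so e_2 = (-0.0925, -0.9245, -0.3698).

Q = [[-0.6667, -0.0925], [0.3333, -0.9245], [-0.6667, -0.3698]], R = [[3.0000, 4.0000], [0.0000, 3.6056]]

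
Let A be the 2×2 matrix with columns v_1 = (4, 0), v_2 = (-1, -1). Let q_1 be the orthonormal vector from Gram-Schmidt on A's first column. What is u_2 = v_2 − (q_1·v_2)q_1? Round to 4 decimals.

v_1 = (4, 0); ‖v_1‖ = 4.0000, so q_1 = (1.0000, 0.0000).
q_1·v_2 = 1.0000·(-1) + 0.0000·(-1) = -1.0000.
u_2 = v_2 + 1.0000·q_1 = (0.0000, -1.0000).

u_2 = (0.0000, -1.0000)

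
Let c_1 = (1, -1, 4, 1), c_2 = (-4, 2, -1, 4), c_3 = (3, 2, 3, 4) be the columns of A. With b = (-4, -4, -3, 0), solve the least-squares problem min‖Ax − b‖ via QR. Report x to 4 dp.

x = (0.4546, 0.5107, -1.0337)

c_1 = (1, -1, 4, 1); ‖c_1‖ = 4.3589, so e_1 = (0.2294, -0.2294, 0.9177, 0.2294).
e_1·c_2 = 0.2294·(-4) + (-0.2294)·2 + 0.9177·(-1) + 0.2294·4 = -1.3765.
u_2 = c_2 + 1.3765·e_1 = (-3.6842, 1.6842, 0.2632, 4.3158).
‖u_2‖ = 5.9250, so e_2 = (-0.6218, 0.2843, 0.0444, 0.7284).
e_1·c_3 = 0.2294·3 + (-0.2294)·2 + 0.9177·3 + 0.2294·4 = 3.9001; e_2·c_3 = (-0.6218)·3 + 0.2843·2 + 0.0444·3 + 0.7284·4 = 1.7500.
u_3 = c_3 − 3.9001·e_1 − 1.7500·e_2 = (3.1934, 2.3973, -0.6567, 1.8306).
‖u_3‖ = 4.4415, so e_3 = (0.7190, 0.5397, -0.1478, 0.4122).
Qᵀb = (-2.7530, 1.2170, -4.5914).
Back-substitute: x_3 = -4.5914/4.4415 = -1.0337.
x_2 = (1.2170 − 1.7500·(-1.0337))/5.9250 = 0.5107.
x_1 = (-2.7530 + 1.3765·0.5107 − 3.9001·(-1.0337))/4.3589 = 0.4546.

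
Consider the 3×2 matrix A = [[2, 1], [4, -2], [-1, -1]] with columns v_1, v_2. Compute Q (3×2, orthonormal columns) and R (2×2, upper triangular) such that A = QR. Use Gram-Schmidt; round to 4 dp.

Q = [[0.4364, 0.6731], [0.8729, -0.4777], [-0.2182, -0.5646]], R = [[4.5826, -1.0911], [0.0000, 2.1931]]

v_1 = (2, 4, -1); ‖v_1‖ = 4.5826, so q_1 = (0.4364, 0.8729, -0.2182).
q_1·v_2 = 0.4364·1 + 0.8729·(-2) + (-0.2182)·(-1) = -1.0911.
u_2 = v_2 + 1.0911·q_1 = (1.4762, -1.0476, -1.2381).
‖u_2‖ = 2.1931, so q_2 = (0.6731, -0.4777, -0.5646).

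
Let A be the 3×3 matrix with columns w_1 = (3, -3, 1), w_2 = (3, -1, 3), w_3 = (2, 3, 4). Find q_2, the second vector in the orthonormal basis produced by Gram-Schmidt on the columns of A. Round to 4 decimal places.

w_1 = (3, -3, 1); ‖w_1‖ = 4.3589, so q_1 = (0.6882, -0.6882, 0.2294).
q_1·w_2 = 0.6882·3 + (-0.6882)·(-1) + 0.2294·3 = 3.4412.
u_2 = w_2 − 3.4412·q_1 = (0.6316, 1.3684, 2.2105).
‖u_2‖ = 2.6754, so q_2 = (0.2361, 0.5115, 0.8262).

q_2 = (0.2361, 0.5115, 0.8262)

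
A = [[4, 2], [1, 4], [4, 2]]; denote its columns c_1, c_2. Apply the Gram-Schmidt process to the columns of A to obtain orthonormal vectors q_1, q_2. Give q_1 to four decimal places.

c_1 = (4, 1, 4); ‖c_1‖ = 5.7446, so q_1 = (0.6963, 0.1741, 0.6963).

q_1 = (0.6963, 0.1741, 0.6963)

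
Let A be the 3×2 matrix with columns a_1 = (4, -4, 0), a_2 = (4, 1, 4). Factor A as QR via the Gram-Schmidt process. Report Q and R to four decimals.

Q = [[0.7071, 0.4683], [-0.7071, 0.4683], [0.0000, 0.7493]], R = [[5.6569, 2.1213], [0.0000, 5.3385]]

a_1 = (4, -4, 0); ‖a_1‖ = 5.6569, so q_1 = (0.7071, -0.7071, 0.0000).
q_1·a_2 = 0.7071·4 + (-0.7071)·1 + 0.0000·4 = 2.1213.
u_2 = a_2 − 2.1213·q_1 = (2.5000, 2.5000, 4.0000).
‖u_2‖ = 5.3385, so q_2 = (0.4683, 0.4683, 0.7493).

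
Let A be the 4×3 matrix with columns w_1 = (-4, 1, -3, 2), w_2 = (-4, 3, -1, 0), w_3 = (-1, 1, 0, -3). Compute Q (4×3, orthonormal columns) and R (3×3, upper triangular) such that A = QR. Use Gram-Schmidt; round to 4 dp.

Q = [[-0.7303, -0.3396, -0.1342], [0.1826, 0.7216, -0.3356], [-0.5477, 0.3820, -0.4698], [0.3651, -0.4669, -0.8054]], R = [[5.4772, 4.0166, -0.1826], [0.0000, 3.1411, 2.4620], [0.0000, 0.0000, 2.2148]]

w_1 = (-4, 1, -3, 2); ‖w_1‖ = 5.4772, so q_1 = (-0.7303, 0.1826, -0.5477, 0.3651).
q_1·w_2 = (-0.7303)·(-4) + 0.1826·3 + (-0.5477)·(-1) + 0.3651·0 = 4.0166.
u_2 = w_2 − 4.0166·q_1 = (-1.0667, 2.2667, 1.2000, -1.4667).
‖u_2‖ = 3.1411, so q_2 = (-0.3396, 0.7216, 0.3820, -0.4669).
q_1·w_3 = (-0.7303)·(-1) + 0.1826·1 + (-0.5477)·0 + 0.3651·(-3) = -0.1826; q_2·w_3 = (-0.3396)·(-1) + 0.7216·1 + 0.3820·0 + (-0.4669)·(-3) = 2.4620.
u_3 = w_3 + 0.1826·q_1 − 2.4620·q_2 = (-0.2973, -0.7432, -1.0405, -1.7838).
‖u_3‖ = 2.2148, so q_3 = (-0.1342, -0.3356, -0.4698, -0.8054).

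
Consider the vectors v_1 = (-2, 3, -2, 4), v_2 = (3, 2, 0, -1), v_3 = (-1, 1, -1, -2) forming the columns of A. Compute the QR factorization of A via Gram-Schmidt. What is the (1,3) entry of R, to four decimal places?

r_{13} = -0.1741

v_1 = (-2, 3, -2, 4); ‖v_1‖ = 5.7446, so q_1 = (-0.3482, 0.5222, -0.3482, 0.6963).
r_{13} = q_1·v_3 = -0.1741.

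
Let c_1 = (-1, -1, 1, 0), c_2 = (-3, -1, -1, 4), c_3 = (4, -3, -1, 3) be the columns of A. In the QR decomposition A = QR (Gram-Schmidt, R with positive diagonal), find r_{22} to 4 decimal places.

r_{22} = 4.8990

c_1 = (-1, -1, 1, 0); ‖c_1‖ = 1.7321, so q_1 = (-0.5774, -0.5774, 0.5774, 0.0000).
q_1·c_2 = (-0.5774)·(-3) + (-0.5774)·(-1) + 0.5774·(-1) + 0.0000·4 = 1.7321.
u_2 = c_2 − 1.7321·q_1 = (-2.0000, 0.0000, -2.0000, 4.0000).
r_{22} = ‖u_2‖ = 4.8990.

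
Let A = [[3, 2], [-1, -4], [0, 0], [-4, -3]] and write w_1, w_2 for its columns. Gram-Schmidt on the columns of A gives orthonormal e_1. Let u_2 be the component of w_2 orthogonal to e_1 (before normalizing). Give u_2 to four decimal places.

u_2 = (-0.5385, -3.1538, 0.0000, 0.3846)

w_1 = (3, -1, 0, -4); ‖w_1‖ = 5.0990, so e_1 = (0.5883, -0.1961, 0.0000, -0.7845).
e_1·w_2 = 0.5883·2 + (-0.1961)·(-4) + 0.0000·0 + (-0.7845)·(-3) = 4.3146.
u_2 = w_2 − 4.3146·e_1 = (-0.5385, -3.1538, 0.0000, 0.3846).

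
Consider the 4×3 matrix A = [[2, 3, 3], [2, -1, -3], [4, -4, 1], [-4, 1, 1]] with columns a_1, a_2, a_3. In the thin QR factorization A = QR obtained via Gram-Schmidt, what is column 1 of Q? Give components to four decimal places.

a_1 = (2, 2, 4, -4); ‖a_1‖ = 6.3246, so q_1 = (0.3162, 0.3162, 0.6325, -0.6325).

q_1 = (0.3162, 0.3162, 0.6325, -0.6325)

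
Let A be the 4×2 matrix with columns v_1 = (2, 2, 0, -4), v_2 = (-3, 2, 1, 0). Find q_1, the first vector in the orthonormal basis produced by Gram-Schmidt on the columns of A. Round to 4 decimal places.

q_1 = v_1/‖v_1‖ = (2, 2, 0, -4)/4.8990 = (0.4082, 0.4082, 0.0000, -0.8165).

q_1 = (0.4082, 0.4082, 0.0000, -0.8165)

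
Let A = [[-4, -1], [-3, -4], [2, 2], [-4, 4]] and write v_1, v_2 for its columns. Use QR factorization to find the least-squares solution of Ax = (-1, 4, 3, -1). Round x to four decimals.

x = (0.0764, -0.3596)

v_1 = (-4, -3, 2, -4); ‖v_1‖ = 6.7082, so q_1 = (-0.5963, -0.4472, 0.2981, -0.5963).
q_1·v_2 = (-0.5963)·(-1) + (-0.4472)·(-4) + 0.2981·2 + (-0.5963)·4 = 0.5963.
u_2 = v_2 − 0.5963·q_1 = (-0.6444, -3.7333, 1.8222, 4.3556).
‖u_2‖ = 6.0535, so q_2 = (-0.1065, -0.6167, 0.3010, 0.7195).
Qᵀb = (0.2981, -2.1769).
Back-substitute: x_2 = -2.1769/6.0535 = -0.3596.
x_1 = (0.2981 − 0.5963·(-0.3596))/6.7082 = 0.0764.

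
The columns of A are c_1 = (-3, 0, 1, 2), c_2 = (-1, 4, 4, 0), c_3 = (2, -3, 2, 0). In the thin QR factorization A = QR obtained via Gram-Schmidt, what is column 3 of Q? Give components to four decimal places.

q_1 = c_1/‖c_1‖ = (-3, 0, 1, 2)/3.7417 = (-0.8018, 0.0000, 0.2673, 0.5345).
r_{12} = q_1·c_2 = 1.8708.
u_2 = c_2 − 1.8708·q_1 = (0.5000, 4.0000, 3.5000, -1.0000).
‖u_2‖ = 5.4314, so q_2 = (0.0921, 0.7365, 0.6444, -0.1841).
r_{13} = q_1·c_3 = -1.0690; r_{23} = q_2·c_3 = -0.7365.
u_3 = c_3 + 1.0690·q_1 + 0.7365·q_2 = (1.2107, -2.4576, 2.7603, 0.4358).
‖u_3‖ = 3.9134, so q_3 = (0.3094, -0.6280, 0.7053, 0.1114).

q_3 = (0.3094, -0.6280, 0.7053, 0.1114)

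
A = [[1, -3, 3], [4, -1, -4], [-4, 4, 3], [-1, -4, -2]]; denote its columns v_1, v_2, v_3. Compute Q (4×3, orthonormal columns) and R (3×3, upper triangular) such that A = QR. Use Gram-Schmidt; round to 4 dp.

Q = [[0.1715, -0.4358, 0.8140], [0.6860, 0.2205, -0.2920], [-0.6860, 0.3150, 0.0367], [-0.1715, -0.8138, -0.5008]], R = [[5.8310, -3.2585, -3.9445], [0.0000, 5.6020, 0.3833], [0.0000, 0.0000, 4.7217]]

e_1 = v_1/‖v_1‖ = (1, 4, -4, -1)/5.8310 = (0.1715, 0.6860, -0.6860, -0.1715).
r_{12} = e_1·v_2 = -3.2585.
u_2 = v_2 + 3.2585·e_1 = (-2.4412, 1.2353, 1.7647, -4.5588).
‖u_2‖ = 5.6020, so e_2 = (-0.4358, 0.2205, 0.3150, -0.8138).
r_{13} = e_1·v_3 = -3.9445; r_{23} = e_2·v_3 = 0.3833.
u_3 = v_3 + 3.9445·e_1 − 0.3833·e_2 = (3.8435, -1.3786, 0.1734, -2.3646).
‖u_3‖ = 4.7217, so e_3 = (0.8140, -0.2920, 0.0367, -0.5008).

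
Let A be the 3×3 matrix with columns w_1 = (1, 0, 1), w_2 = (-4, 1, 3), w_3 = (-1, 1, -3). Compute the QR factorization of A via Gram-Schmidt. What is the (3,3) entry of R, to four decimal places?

r_{33} = 1.2603

w_1 = (1, 0, 1); ‖w_1‖ = 1.4142, so e_1 = (0.7071, 0.0000, 0.7071).
e_1·w_2 = 0.7071·(-4) + 0.0000·1 + 0.7071·3 = -0.7071.
u_2 = w_2 + 0.7071·e_1 = (-3.5000, 1.0000, 3.5000).
‖u_2‖ = 5.0498, so e_2 = (-0.6931, 0.1980, 0.6931).
e_1·w_3 = 0.7071·(-1) + 0.0000·1 + 0.7071·(-3) = -2.8284; e_2·w_3 = (-0.6931)·(-1) + 0.1980·1 + 0.6931·(-3) = -1.1882.
u_3 = w_3 + 2.8284·e_1 + 1.1882·e_2 = (0.1765, 1.2353, -0.1765).
r_{33} = ‖u_3‖ = 1.2603.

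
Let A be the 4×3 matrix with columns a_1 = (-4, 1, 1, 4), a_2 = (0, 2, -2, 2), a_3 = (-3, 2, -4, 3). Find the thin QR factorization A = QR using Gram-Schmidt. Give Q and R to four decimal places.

a_1 = (-4, 1, 1, 4); ‖a_1‖ = 5.8310, so e_1 = (-0.6860, 0.1715, 0.1715, 0.6860).
e_1·a_2 = (-0.6860)·0 + 0.1715·2 + 0.1715·(-2) + 0.6860·2 = 1.3720.
u_2 = a_2 − 1.3720·e_1 = (0.9412, 1.7647, -2.2353, 1.0588).
‖u_2‖ = 3.1808, so e_2 = (0.2959, 0.5548, -0.7027, 0.3329).
e_1·a_3 = (-0.6860)·(-3) + 0.1715·2 + 0.1715·(-4) + 0.6860·3 = 3.7730; e_2·a_3 = 0.2959·(-3) + 0.5548·2 + (-0.7027)·(-4) + 0.3329·3 = 4.0315.
u_3 = a_3 − 3.7730·e_1 − 4.0315·e_2 = (-1.6047, -0.8837, -1.8140, -0.9302).
‖u_3‖ = 2.7407, so e_3 = (-0.5855, -0.3224, -0.6618, -0.3394).

Q = [[-0.6860, 0.2959, -0.5855], [0.1715, 0.5548, -0.3224], [0.1715, -0.7027, -0.6618], [0.6860, 0.3329, -0.3394]], R = [[5.8310, 1.3720, 3.7730], [0.0000, 3.1808, 4.0315], [0.0000, 0.0000, 2.7407]]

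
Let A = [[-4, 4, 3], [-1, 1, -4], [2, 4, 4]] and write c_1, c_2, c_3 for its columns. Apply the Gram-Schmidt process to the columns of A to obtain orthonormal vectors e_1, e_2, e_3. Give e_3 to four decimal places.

c_1 = (-4, -1, 2); ‖c_1‖ = 4.5826, so e_1 = (-0.8729, -0.2182, 0.4364).
e_1·c_2 = (-0.8729)·4 + (-0.2182)·1 + 0.4364·4 = -1.9640.
u_2 = c_2 + 1.9640·e_1 = (2.2857, 0.5714, 4.8571).
‖u_2‖ = 5.3984, so e_2 = (0.4234, 0.1059, 0.8997).
e_1·c_3 = (-0.8729)·3 + (-0.2182)·(-4) + 0.4364·4 = 0.0000; e_2·c_3 = 0.4234·3 + 0.1059·(-4) + 0.8997·4 = 4.4458.
u_3 = c_3 + 0.0000·e_1 − 4.4458·e_2 = (1.1176, -4.4706, 0.0000).
‖u_3‖ = 4.6082, so e_3 = (0.2425, -0.9701, 0.0000).

e_3 = (0.2425, -0.9701, 0.0000)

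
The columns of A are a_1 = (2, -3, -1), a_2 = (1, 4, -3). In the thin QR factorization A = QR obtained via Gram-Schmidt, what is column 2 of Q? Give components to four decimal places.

q_2 = (0.4216, 0.5270, -0.7379)

a_1 = (2, -3, -1); ‖a_1‖ = 3.7417, so q_1 = (0.5345, -0.8018, -0.2673).
q_1·a_2 = 0.5345·1 + (-0.8018)·4 + (-0.2673)·(-3) = -1.8708.
u_2 = a_2 + 1.8708·q_1 = (2.0000, 2.5000, -3.5000).
‖u_2‖ = 4.7434, so q_2 = (0.4216, 0.5270, -0.7379).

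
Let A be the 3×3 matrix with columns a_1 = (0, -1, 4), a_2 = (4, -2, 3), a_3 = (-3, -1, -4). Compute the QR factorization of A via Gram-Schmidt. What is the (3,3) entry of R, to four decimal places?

r_{33} = 2.7272

a_1 = (0, -1, 4); ‖a_1‖ = 4.1231, so q_1 = (0.0000, -0.2425, 0.9701).
q_1·a_2 = 0.0000·4 + (-0.2425)·(-2) + 0.9701·3 = 3.3955.
u_2 = a_2 − 3.3955·q_1 = (4.0000, -1.1765, -0.2941).
‖u_2‖ = 4.1798, so q_2 = (0.9570, -0.2815, -0.0704).
q_1·a_3 = 0.0000·(-3) + (-0.2425)·(-1) + 0.9701·(-4) = -3.6380; q_2·a_3 = 0.9570·(-3) + (-0.2815)·(-1) + (-0.0704)·(-4) = -2.3080.
u_3 = a_3 + 3.6380·q_1 + 2.3080·q_2 = (-0.7912, -2.5320, -0.6330).
r_{33} = ‖u_3‖ = 2.7272.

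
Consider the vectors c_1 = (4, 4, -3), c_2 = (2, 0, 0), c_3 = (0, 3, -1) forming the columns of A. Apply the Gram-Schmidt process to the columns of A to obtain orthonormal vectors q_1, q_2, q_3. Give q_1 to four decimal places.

c_1 = (4, 4, -3); ‖c_1‖ = 6.4031, so q_1 = (0.6247, 0.6247, -0.4685).

q_1 = (0.6247, 0.6247, -0.4685)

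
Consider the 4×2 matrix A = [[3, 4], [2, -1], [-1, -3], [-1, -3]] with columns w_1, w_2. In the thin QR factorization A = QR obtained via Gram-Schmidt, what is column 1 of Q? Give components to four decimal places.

w_1 = (3, 2, -1, -1); ‖w_1‖ = 3.8730, so q_1 = (0.7746, 0.5164, -0.2582, -0.2582).

q_1 = (0.7746, 0.5164, -0.2582, -0.2582)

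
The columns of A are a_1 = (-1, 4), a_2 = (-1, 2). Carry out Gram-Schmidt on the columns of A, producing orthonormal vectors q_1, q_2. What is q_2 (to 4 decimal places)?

q_1 = a_1/‖a_1‖ = (-1, 4)/4.1231 = (-0.2425, 0.9701).
r_{12} = q_1·a_2 = 2.1828.
u_2 = a_2 − 2.1828·q_1 = (-0.4706, -0.1176).
‖u_2‖ = 0.4851, so q_2 = (-0.9701, -0.2425).

q_2 = (-0.9701, -0.2425)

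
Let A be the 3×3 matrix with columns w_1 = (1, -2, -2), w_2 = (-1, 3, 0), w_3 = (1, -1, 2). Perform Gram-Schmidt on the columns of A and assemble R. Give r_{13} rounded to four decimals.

q_1 = w_1/‖w_1‖ = (1, -2, -2)/3.0000 = (0.3333, -0.6667, -0.6667).
r_{13} = q_1·w_3 = -0.3333.

r_{13} = -0.3333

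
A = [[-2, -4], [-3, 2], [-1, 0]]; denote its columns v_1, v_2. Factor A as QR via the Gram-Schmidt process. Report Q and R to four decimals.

Q = [[-0.5345, -0.8365], [-0.8018, 0.5470], [-0.2673, 0.0322]], R = [[3.7417, 0.5345], [0.0000, 4.4401]]

q_1 = v_1/‖v_1‖ = (-2, -3, -1)/3.7417 = (-0.5345, -0.8018, -0.2673).
r_{12} = q_1·v_2 = 0.5345.
u_2 = v_2 − 0.5345·q_1 = (-3.7143, 2.4286, 0.1429).
‖u_2‖ = 4.4401, so q_2 = (-0.8365, 0.5470, 0.0322).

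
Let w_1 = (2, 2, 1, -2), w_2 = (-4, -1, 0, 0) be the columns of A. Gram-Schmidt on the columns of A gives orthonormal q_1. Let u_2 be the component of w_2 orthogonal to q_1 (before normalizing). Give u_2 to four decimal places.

u_2 = (-2.4615, 0.5385, 0.7692, -1.5385)

q_1 = w_1/‖w_1‖ = (2, 2, 1, -2)/3.6056 = (0.5547, 0.5547, 0.2774, -0.5547).
r_{12} = q_1·w_2 = -2.7735.
u_2 = w_2 + 2.7735·q_1 = (-2.4615, 0.5385, 0.7692, -1.5385).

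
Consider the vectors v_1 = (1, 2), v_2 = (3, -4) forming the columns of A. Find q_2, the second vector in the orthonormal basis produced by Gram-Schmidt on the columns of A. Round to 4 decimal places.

v_1 = (1, 2); ‖v_1‖ = 2.2361, so q_1 = (0.4472, 0.8944).
q_1·v_2 = 0.4472·3 + 0.8944·(-4) = -2.2361.
u_2 = v_2 + 2.2361·q_1 = (4.0000, -2.0000).
‖u_2‖ = 4.4721, so q_2 = (0.8944, -0.4472).

q_2 = (0.8944, -0.4472)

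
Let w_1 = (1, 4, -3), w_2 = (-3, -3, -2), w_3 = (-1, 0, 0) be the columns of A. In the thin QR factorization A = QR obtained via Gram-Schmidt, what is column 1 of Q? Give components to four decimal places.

q_1 = (0.1961, 0.7845, -0.5883)

w_1 = (1, 4, -3); ‖w_1‖ = 5.0990, so q_1 = (0.1961, 0.7845, -0.5883).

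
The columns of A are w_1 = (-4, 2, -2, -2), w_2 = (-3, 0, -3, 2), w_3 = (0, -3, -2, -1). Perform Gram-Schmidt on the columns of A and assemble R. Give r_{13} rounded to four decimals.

q_1 = w_1/‖w_1‖ = (-4, 2, -2, -2)/5.2915 = (-0.7559, 0.3780, -0.3780, -0.3780).
r_{13} = q_1·w_3 = 0.0000.

r_{13} = 0.0000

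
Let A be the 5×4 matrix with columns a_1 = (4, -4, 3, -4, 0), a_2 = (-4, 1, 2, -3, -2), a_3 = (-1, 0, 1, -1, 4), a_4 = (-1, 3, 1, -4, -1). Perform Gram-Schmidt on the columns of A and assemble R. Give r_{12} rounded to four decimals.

r_{12} = -0.2649

a_1 = (4, -4, 3, -4, 0); ‖a_1‖ = 7.5498, so q_1 = (0.5298, -0.5298, 0.3974, -0.5298, 0.0000).
r_{12} = q_1·a_2 = -0.2649.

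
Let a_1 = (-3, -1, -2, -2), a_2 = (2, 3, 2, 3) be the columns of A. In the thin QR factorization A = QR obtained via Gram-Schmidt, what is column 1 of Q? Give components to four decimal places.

q_1 = a_1/‖a_1‖ = (-3, -1, -2, -2)/4.2426 = (-0.7071, -0.2357, -0.4714, -0.4714).

q_1 = (-0.7071, -0.2357, -0.4714, -0.4714)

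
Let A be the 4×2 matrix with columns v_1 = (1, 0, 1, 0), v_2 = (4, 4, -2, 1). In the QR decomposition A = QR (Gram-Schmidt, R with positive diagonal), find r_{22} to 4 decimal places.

r_{22} = 5.9161

e_1 = v_1/‖v_1‖ = (1, 0, 1, 0)/1.4142 = (0.7071, 0.0000, 0.7071, 0.0000).
r_{12} = e_1·v_2 = 1.4142.
u_2 = v_2 − 1.4142·e_1 = (3.0000, 4.0000, -3.0000, 1.0000).
r_{22} = ‖u_2‖ = 5.9161.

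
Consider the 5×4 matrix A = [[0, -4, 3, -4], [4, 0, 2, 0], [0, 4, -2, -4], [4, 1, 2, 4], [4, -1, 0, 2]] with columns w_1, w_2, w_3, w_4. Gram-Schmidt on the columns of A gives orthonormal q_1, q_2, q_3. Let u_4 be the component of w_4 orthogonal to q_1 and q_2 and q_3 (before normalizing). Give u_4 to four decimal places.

u_4 = (-3.3419, -1.6805, -4.1789, 2.5144, -0.8339)

q_1 = w_1/‖w_1‖ = (0, 4, 0, 4, 4)/6.9282 = (0.0000, 0.5774, 0.0000, 0.5774, 0.5774).
r_{12} = q_1·w_2 = 0.0000.
u_2 = w_2 + 0.0000·q_1 = (-4.0000, 0.0000, 4.0000, 1.0000, -1.0000).
‖u_2‖ = 5.8310, so q_2 = (-0.6860, 0.0000, 0.6860, 0.1715, -0.1715).
r_{13} = q_1·w_3 = 2.3094; r_{23} = q_2·w_3 = -3.0870.
u_3 = w_3 − 2.3094·q_1 + 3.0870·q_2 = (0.8824, 0.6667, 0.1176, 1.1961, -1.8627).
‖u_3‖ = 2.4773, so q_3 = (0.3562, 0.2691, 0.0475, 0.4828, -0.7519).
r_{14} = q_1·w_4 = 3.4641; r_{24} = q_2·w_4 = 0.3430; r_{34} = q_3·w_4 = -1.1872.
u_4 = w_4 − 3.4641·q_1 − 0.3430·q_2 + 1.1872·q_3 = (-3.3419, -1.6805, -4.1789, 2.5144, -0.8339).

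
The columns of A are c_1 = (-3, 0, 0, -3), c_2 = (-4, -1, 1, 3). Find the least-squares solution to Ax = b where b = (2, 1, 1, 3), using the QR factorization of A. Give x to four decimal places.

c_1 = (-3, 0, 0, -3); ‖c_1‖ = 4.2426, so q_1 = (-0.7071, 0.0000, 0.0000, -0.7071).
q_1·c_2 = (-0.7071)·(-4) + 0.0000·(-1) + 0.0000·1 + (-0.7071)·3 = 0.7071.
u_2 = c_2 − 0.7071·q_1 = (-3.5000, -1.0000, 1.0000, 3.5000).
‖u_2‖ = 5.1478, so q_2 = (-0.6799, -0.1943, 0.1943, 0.6799).
Qᵀb = (-3.5355, 0.6799).
Back-substitute: x_2 = 0.6799/5.1478 = 0.1321.
x_1 = (-3.5355 − 0.7071·0.1321)/4.2426 = -0.8553.

x = (-0.8553, 0.1321)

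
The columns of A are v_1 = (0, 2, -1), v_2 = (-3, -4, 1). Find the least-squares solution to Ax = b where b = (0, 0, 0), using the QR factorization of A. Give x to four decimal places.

x = (0.0000, 0.0000)

v_1 = (0, 2, -1); ‖v_1‖ = 2.2361, so e_1 = (0.0000, 0.8944, -0.4472).
e_1·v_2 = 0.0000·(-3) + 0.8944·(-4) + (-0.4472)·1 = -4.0249.
u_2 = v_2 + 4.0249·e_1 = (-3.0000, -0.4000, -0.8000).
‖u_2‖ = 3.1305, so e_2 = (-0.9583, -0.1278, -0.2556).
Qᵀb = (0.0000, 0.0000).
Back-substitute: x_2 = 0.0000/3.1305 = 0.0000.
x_1 = (0.0000 + 4.0249·0.0000)/2.2361 = 0.0000.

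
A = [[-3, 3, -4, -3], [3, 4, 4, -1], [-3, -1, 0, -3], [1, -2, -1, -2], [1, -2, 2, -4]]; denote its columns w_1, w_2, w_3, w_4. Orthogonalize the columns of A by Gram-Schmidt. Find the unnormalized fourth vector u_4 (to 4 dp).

w_1 = (-3, 3, -3, 1, 1); ‖w_1‖ = 5.3852, so q_1 = (-0.5571, 0.5571, -0.5571, 0.1857, 0.1857).
q_1·w_2 = (-0.5571)·3 + 0.5571·4 + (-0.5571)·(-1) + 0.1857·(-2) + 0.1857·(-2) = 0.3714.
u_2 = w_2 − 0.3714·q_1 = (3.2069, 3.7931, -0.7931, -2.0690, -2.0690).
‖u_2‖ = 5.8191, so q_2 = (0.5511, 0.6518, -0.1363, -0.3555, -0.3555).
q_1·w_3 = (-0.5571)·(-4) + 0.5571·4 + (-0.5571)·0 + 0.1857·(-1) + 0.1857·2 = 4.6424; q_2·w_3 = 0.5511·(-4) + 0.6518·4 + (-0.1363)·0 + (-0.3555)·(-1) + (-0.3555)·2 = 0.0474.
u_3 = w_3 − 4.6424·q_1 − 0.0474·q_2 = (-1.4399, 1.3829, 2.5927, -1.8452, 1.1548).
‖u_3‖ = 3.9301, so q_3 = (-0.3664, 0.3519, 0.6597, -0.4695, 0.2938).
q_1·w_4 = (-0.5571)·(-3) + 0.5571·(-1) + (-0.5571)·(-3) + 0.1857·(-2) + 0.1857·(-4) = 1.6713; q_2·w_4 = 0.5511·(-3) + 0.6518·(-1) + (-0.1363)·(-3) + (-0.3555)·(-2) + (-0.3555)·(-4) = 0.2370; q_3·w_4 = (-0.3664)·(-3) + 0.3519·(-1) + 0.6597·(-3) + (-0.4695)·(-2) + 0.2938·(-4) = -1.4681.
u_4 = w_4 − 1.6713·q_1 − 0.2370·q_2 + 1.4681·q_3 = (-2.7375, -1.5690, -1.0682, -2.9153, -3.7947).

u_4 = (-2.7375, -1.5690, -1.0682, -2.9153, -3.7947)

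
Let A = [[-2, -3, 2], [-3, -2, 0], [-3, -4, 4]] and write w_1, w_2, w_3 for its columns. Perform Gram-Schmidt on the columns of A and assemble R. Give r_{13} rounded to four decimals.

r_{13} = -3.4112

w_1 = (-2, -3, -3); ‖w_1‖ = 4.6904, so q_1 = (-0.4264, -0.6396, -0.6396).
r_{13} = q_1·w_3 = -3.4112.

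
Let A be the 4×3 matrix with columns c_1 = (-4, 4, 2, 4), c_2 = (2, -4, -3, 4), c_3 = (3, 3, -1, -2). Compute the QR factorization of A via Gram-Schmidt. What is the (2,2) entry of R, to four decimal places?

r_{22} = 6.4211

c_1 = (-4, 4, 2, 4); ‖c_1‖ = 7.2111, so e_1 = (-0.5547, 0.5547, 0.2774, 0.5547).
e_1·c_2 = (-0.5547)·2 + 0.5547·(-4) + 0.2774·(-3) + 0.5547·4 = -1.9415.
u_2 = c_2 + 1.9415·e_1 = (0.9231, -2.9231, -2.4615, 5.0769).
r_{22} = ‖u_2‖ = 6.4211.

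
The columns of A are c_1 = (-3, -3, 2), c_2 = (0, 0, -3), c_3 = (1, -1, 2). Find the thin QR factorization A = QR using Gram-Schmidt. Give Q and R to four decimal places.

Q = [[-0.6396, -0.3015, 0.7071], [-0.6396, -0.3015, -0.7071], [0.4264, -0.9045, 0.0000]], R = [[4.6904, -1.2792, 0.8528], [0.0000, 2.7136, -1.8091], [0.0000, 0.0000, 1.4142]]

e_1 = c_1/‖c_1‖ = (-3, -3, 2)/4.6904 = (-0.6396, -0.6396, 0.4264).
r_{12} = e_1·c_2 = -1.2792.
u_2 = c_2 + 1.2792·e_1 = (-0.8182, -0.8182, -2.4545).
‖u_2‖ = 2.7136, so e_2 = (-0.3015, -0.3015, -0.9045).
r_{13} = e_1·c_3 = 0.8528; r_{23} = e_2·c_3 = -1.8091.
u_3 = c_3 − 0.8528·e_1 + 1.8091·e_2 = (1.0000, -1.0000, 0.0000).
‖u_3‖ = 1.4142, so e_3 = (0.7071, -0.7071, 0.0000).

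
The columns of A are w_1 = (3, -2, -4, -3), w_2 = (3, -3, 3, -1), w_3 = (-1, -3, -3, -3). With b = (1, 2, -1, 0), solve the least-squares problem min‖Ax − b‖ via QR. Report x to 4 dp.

w_1 = (3, -2, -4, -3); ‖w_1‖ = 6.1644, so e_1 = (0.4867, -0.3244, -0.6489, -0.4867).
e_1·w_2 = 0.4867·3 + (-0.3244)·(-3) + (-0.6489)·3 + (-0.4867)·(-1) = 0.9733.
u_2 = w_2 − 0.9733·e_1 = (2.5263, -2.6842, 3.6316, -0.5263).
‖u_2‖ = 5.2012, so e_2 = (0.4857, -0.5161, 0.6982, -0.1012).
e_1·w_3 = 0.4867·(-1) + (-0.3244)·(-3) + (-0.6489)·(-3) + (-0.4867)·(-3) = 3.8933; e_2·w_3 = 0.4857·(-1) + (-0.5161)·(-3) + 0.6982·(-3) + (-0.1012)·(-3) = -0.7286.
u_3 = w_3 − 3.8933·e_1 + 0.7286·e_2 = (-2.5409, -2.1128, 0.0350, -1.1790).
‖u_3‖ = 3.5087, so e_3 = (-0.7241, -0.6022, 0.0100, -0.3360).
Qᵀb = (0.4867, -1.2446, -1.9385).
Back-substitute: x_3 = -1.9385/3.5087 = -0.5525.
x_2 = (-1.2446 + 0.7286·(-0.5525))/5.2012 = -0.3167.
x_1 = (0.4867 − 0.9733·(-0.3167) − 3.8933·(-0.5525))/6.1644 = 0.4779.

x = (0.4779, -0.3167, -0.5525)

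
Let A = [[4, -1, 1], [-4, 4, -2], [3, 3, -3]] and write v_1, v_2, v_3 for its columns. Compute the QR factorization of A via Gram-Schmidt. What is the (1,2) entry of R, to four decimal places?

v_1 = (4, -4, 3); ‖v_1‖ = 6.4031, so q_1 = (0.6247, -0.6247, 0.4685).
r_{12} = q_1·v_2 = -1.7179.

r_{12} = -1.7179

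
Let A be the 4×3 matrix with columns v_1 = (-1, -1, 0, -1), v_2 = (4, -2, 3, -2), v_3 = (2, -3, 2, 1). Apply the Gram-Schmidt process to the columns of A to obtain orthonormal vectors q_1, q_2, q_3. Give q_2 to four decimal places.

q_2 = (0.6963, -0.3482, 0.5222, -0.3482)

v_1 = (-1, -1, 0, -1); ‖v_1‖ = 1.7321, so q_1 = (-0.5774, -0.5774, 0.0000, -0.5774).
q_1·v_2 = (-0.5774)·4 + (-0.5774)·(-2) + 0.0000·3 + (-0.5774)·(-2) = 0.0000.
u_2 = v_2 + 0.0000·q_1 = (4.0000, -2.0000, 3.0000, -2.0000).
‖u_2‖ = 5.7446, so q_2 = (0.6963, -0.3482, 0.5222, -0.3482).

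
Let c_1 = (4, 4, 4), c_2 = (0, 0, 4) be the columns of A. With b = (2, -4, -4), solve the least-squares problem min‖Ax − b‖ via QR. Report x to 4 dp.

c_1 = (4, 4, 4); ‖c_1‖ = 6.9282, so e_1 = (0.5774, 0.5774, 0.5774).
e_1·c_2 = 0.5774·0 + 0.5774·0 + 0.5774·4 = 2.3094.
u_2 = c_2 − 2.3094·e_1 = (-1.3333, -1.3333, 2.6667).
‖u_2‖ = 3.2660, so e_2 = (-0.4082, -0.4082, 0.8165).
Qᵀb = (-3.4641, -2.4495).
Back-substitute: x_2 = -2.4495/3.2660 = -0.7500.
x_1 = (-3.4641 − 2.3094·(-0.7500))/6.9282 = -0.2500.

x = (-0.2500, -0.7500)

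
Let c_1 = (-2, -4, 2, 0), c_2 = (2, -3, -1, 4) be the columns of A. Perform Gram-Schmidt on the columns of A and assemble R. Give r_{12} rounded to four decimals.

e_1 = c_1/‖c_1‖ = (-2, -4, 2, 0)/4.8990 = (-0.4082, -0.8165, 0.4082, 0.0000).
r_{12} = e_1·c_2 = 1.2247.

r_{12} = 1.2247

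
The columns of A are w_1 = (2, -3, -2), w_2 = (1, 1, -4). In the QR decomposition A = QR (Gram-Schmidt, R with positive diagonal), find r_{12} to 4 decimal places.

w_1 = (2, -3, -2); ‖w_1‖ = 4.1231, so q_1 = (0.4851, -0.7276, -0.4851).
r_{12} = q_1·w_2 = 1.6977.

r_{12} = 1.6977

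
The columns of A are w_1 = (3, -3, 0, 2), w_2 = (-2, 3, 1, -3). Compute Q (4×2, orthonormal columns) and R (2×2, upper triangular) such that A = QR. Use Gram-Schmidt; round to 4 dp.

Q = [[0.6396, 0.5024], [-0.6396, 0.0793], [0.0000, 0.5818], [0.4264, -0.6347]], R = [[4.6904, -4.4772], [0.0000, 1.7189]]

w_1 = (3, -3, 0, 2); ‖w_1‖ = 4.6904, so e_1 = (0.6396, -0.6396, 0.0000, 0.4264).
e_1·w_2 = 0.6396·(-2) + (-0.6396)·3 + 0.0000·1 + 0.4264·(-3) = -4.4772.
u_2 = w_2 + 4.4772·e_1 = (0.8636, 0.1364, 1.0000, -1.0909).
‖u_2‖ = 1.7189, so e_2 = (0.5024, 0.0793, 0.5818, -0.6347).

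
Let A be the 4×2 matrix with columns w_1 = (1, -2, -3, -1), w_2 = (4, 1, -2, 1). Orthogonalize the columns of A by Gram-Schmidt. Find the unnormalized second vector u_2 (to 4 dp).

u_2 = (3.5333, 1.9333, -0.6000, 1.4667)

w_1 = (1, -2, -3, -1); ‖w_1‖ = 3.8730, so q_1 = (0.2582, -0.5164, -0.7746, -0.2582).
q_1·w_2 = 0.2582·4 + (-0.5164)·1 + (-0.7746)·(-2) + (-0.2582)·1 = 1.8074.
u_2 = w_2 − 1.8074·q_1 = (3.5333, 1.9333, -0.6000, 1.4667).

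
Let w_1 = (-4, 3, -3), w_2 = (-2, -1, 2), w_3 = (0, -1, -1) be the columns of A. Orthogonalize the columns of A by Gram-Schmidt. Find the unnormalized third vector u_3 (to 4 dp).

q_1 = w_1/‖w_1‖ = (-4, 3, -3)/5.8310 = (-0.6860, 0.5145, -0.5145).
r_{12} = q_1·w_2 = -0.1715.
u_2 = w_2 + 0.1715·q_1 = (-2.1176, -0.9118, 1.9118).
‖u_2‖ = 2.9951, so q_2 = (-0.7070, -0.3044, 0.6383).
r_{13} = q_1·w_3 = 0.0000; r_{23} = q_2·w_3 = -0.3339.
u_3 = w_3 + 0.0000·q_1 + 0.3339·q_2 = (-0.2361, -1.1016, -0.7869).

u_3 = (-0.2361, -1.1016, -0.7869)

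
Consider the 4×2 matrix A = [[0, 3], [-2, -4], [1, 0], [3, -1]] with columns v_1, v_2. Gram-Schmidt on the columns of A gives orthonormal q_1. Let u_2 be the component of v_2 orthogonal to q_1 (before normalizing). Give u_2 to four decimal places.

q_1 = v_1/‖v_1‖ = (0, -2, 1, 3)/3.7417 = (0.0000, -0.5345, 0.2673, 0.8018).
r_{12} = q_1·v_2 = 1.3363.
u_2 = v_2 − 1.3363·q_1 = (3.0000, -3.2857, -0.3571, -2.0714).

u_2 = (3.0000, -3.2857, -0.3571, -2.0714)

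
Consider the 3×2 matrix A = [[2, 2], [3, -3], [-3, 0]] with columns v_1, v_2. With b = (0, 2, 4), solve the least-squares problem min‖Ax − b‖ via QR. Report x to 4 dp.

q_1 = v_1/‖v_1‖ = (2, 3, -3)/4.6904 = (0.4264, 0.6396, -0.6396).
r_{12} = q_1·v_2 = -1.0660.
u_2 = v_2 + 1.0660·q_1 = (2.4545, -2.3182, -0.6818).
‖u_2‖ = 3.4444, so q_2 = (0.7126, -0.6730, -0.1980).
Qᵀb = (-1.2792, -2.1379).
Back-substitute: x_2 = -2.1379/3.4444 = -0.6207.
x_1 = (-1.2792 + 1.0660·(-0.6207))/4.6904 = -0.4138.

x = (-0.4138, -0.6207)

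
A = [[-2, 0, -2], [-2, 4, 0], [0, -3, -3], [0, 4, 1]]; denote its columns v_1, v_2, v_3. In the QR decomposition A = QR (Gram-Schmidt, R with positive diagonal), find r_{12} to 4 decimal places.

v_1 = (-2, -2, 0, 0); ‖v_1‖ = 2.8284, so q_1 = (-0.7071, -0.7071, 0.0000, 0.0000).
r_{12} = q_1·v_2 = -2.8284.

r_{12} = -2.8284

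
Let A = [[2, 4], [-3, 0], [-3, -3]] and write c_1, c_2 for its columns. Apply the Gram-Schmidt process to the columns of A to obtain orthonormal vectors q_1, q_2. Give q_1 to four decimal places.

c_1 = (2, -3, -3); ‖c_1‖ = 4.6904, so q_1 = (0.4264, -0.6396, -0.6396).

q_1 = (0.4264, -0.6396, -0.6396)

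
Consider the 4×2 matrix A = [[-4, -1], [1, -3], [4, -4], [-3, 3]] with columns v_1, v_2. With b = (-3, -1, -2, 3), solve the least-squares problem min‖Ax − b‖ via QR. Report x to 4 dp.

v_1 = (-4, 1, 4, -3); ‖v_1‖ = 6.4807, so q_1 = (-0.6172, 0.1543, 0.6172, -0.4629).
q_1·v_2 = (-0.6172)·(-1) + 0.1543·(-3) + 0.6172·(-4) + (-0.4629)·3 = -3.7033.
u_2 = v_2 + 3.7033·q_1 = (-3.2857, -2.4286, -1.7143, 1.2857).
‖u_2‖ = 4.6136, so q_2 = (-0.7122, -0.5264, -0.3716, 0.2787).
Qᵀb = (-0.9258, 4.2421).
Back-substitute: x_2 = 4.2421/4.6136 = 0.9195.
x_1 = (-0.9258 + 3.7033·0.9195)/6.4807 = 0.3826.

x = (0.3826, 0.9195)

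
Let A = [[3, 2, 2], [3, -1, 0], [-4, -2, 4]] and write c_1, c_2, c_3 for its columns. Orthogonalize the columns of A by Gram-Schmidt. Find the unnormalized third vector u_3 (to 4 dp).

c_1 = (3, 3, -4); ‖c_1‖ = 5.8310, so q_1 = (0.5145, 0.5145, -0.6860).
q_1·c_2 = 0.5145·2 + 0.5145·(-1) + (-0.6860)·(-2) = 1.8865.
u_2 = c_2 − 1.8865·q_1 = (1.0294, -1.9706, -0.7059).
‖u_2‖ = 2.3326, so q_2 = (0.4413, -0.8448, -0.3026).
q_1·c_3 = 0.5145·2 + 0.5145·0 + (-0.6860)·4 = -1.7150; q_2·c_3 = 0.4413·2 + (-0.8448)·0 + (-0.3026)·4 = -0.3278.
u_3 = c_3 + 1.7150·q_1 + 0.3278·q_2 = (3.0270, 0.6054, 2.7243).

u_3 = (3.0270, 0.6054, 2.7243)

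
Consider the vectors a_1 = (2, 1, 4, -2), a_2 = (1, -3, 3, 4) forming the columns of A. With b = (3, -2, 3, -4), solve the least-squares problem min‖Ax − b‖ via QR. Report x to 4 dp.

e_1 = a_1/‖a_1‖ = (2, 1, 4, -2)/5.0000 = (0.4000, 0.2000, 0.8000, -0.4000).
r_{12} = e_1·a_2 = 0.6000.
u_2 = a_2 − 0.6000·e_1 = (0.7600, -3.1200, 2.5200, 4.2400).
‖u_2‖ = 5.8856, so e_2 = (0.1291, -0.5301, 0.4282, 0.7204).
Qᵀb = (4.8000, -0.1495).
Back-substitute: x_2 = -0.1495/5.8856 = -0.0254.
x_1 = (4.8000 − 0.6000·(-0.0254))/5.0000 = 0.9630.

x = (0.9630, -0.0254)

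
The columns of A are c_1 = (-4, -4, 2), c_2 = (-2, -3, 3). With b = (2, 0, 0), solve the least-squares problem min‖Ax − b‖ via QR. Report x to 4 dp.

q_1 = c_1/‖c_1‖ = (-4, -4, 2)/6.0000 = (-0.6667, -0.6667, 0.3333).
r_{12} = q_1·c_2 = 4.3333.
u_2 = c_2 − 4.3333·q_1 = (0.8889, -0.1111, 1.5556).
‖u_2‖ = 1.7951, so q_2 = (0.4952, -0.0619, 0.8666).
Qᵀb = (-1.3333, 0.9904).
Back-substitute: x_2 = 0.9904/1.7951 = 0.5517.
x_1 = (-1.3333 − 4.3333·0.5517)/6.0000 = -0.6207.

x = (-0.6207, 0.5517)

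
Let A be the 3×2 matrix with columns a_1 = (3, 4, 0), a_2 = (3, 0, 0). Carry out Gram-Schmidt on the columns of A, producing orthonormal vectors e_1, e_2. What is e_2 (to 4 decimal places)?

e_2 = (0.8000, -0.6000, 0.0000)

a_1 = (3, 4, 0); ‖a_1‖ = 5.0000, so e_1 = (0.6000, 0.8000, 0.0000).
e_1·a_2 = 0.6000·3 + 0.8000·0 + 0.0000·0 = 1.8000.
u_2 = a_2 − 1.8000·e_1 = (1.9200, -1.4400, 0.0000).
‖u_2‖ = 2.4000, so e_2 = (0.8000, -0.6000, 0.0000).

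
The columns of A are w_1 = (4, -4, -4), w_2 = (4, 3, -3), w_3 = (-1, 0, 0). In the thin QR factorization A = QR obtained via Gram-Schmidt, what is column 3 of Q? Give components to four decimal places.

w_1 = (4, -4, -4); ‖w_1‖ = 6.9282, so e_1 = (0.5774, -0.5774, -0.5774).
e_1·w_2 = 0.5774·4 + (-0.5774)·3 + (-0.5774)·(-3) = 2.3094.
u_2 = w_2 − 2.3094·e_1 = (2.6667, 4.3333, -1.6667).
‖u_2‖ = 5.3541, so e_2 = (0.4981, 0.8093, -0.3113).
e_1·w_3 = 0.5774·(-1) + (-0.5774)·0 + (-0.5774)·0 = -0.5774; e_2·w_3 = 0.4981·(-1) + 0.8093·0 + (-0.3113)·0 = -0.4981.
u_3 = w_3 + 0.5774·e_1 + 0.4981·e_2 = (-0.4186, 0.0698, -0.4884).
‖u_3‖ = 0.6470, so e_3 = (-0.6470, 0.1078, -0.7548).

e_3 = (-0.6470, 0.1078, -0.7548)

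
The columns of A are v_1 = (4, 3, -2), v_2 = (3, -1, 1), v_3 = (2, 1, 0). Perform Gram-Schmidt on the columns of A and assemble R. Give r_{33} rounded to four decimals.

q_1 = v_1/‖v_1‖ = (4, 3, -2)/5.3852 = (0.7428, 0.5571, -0.3714).
r_{12} = q_1·v_2 = 1.2999.
u_2 = v_2 − 1.2999·q_1 = (2.0345, -1.7241, 1.4828).
‖u_2‖ = 3.0513, so q_2 = (0.6668, -0.5651, 0.4859).
r_{13} = q_1·v_3 = 2.0426; r_{23} = q_2·v_3 = 0.7685.
u_3 = v_3 − 2.0426·q_1 − 0.7685·q_2 = (-0.0296, 0.2963, 0.3852).
r_{33} = ‖u_3‖ = 0.4869.

r_{33} = 0.4869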